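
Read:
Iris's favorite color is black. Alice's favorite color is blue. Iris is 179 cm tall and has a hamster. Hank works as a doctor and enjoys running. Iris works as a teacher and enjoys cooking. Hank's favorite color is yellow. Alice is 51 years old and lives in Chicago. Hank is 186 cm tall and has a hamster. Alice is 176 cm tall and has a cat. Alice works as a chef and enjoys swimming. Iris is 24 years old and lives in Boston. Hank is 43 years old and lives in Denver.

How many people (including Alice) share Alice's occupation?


Alice is a chef. Count = 1

1


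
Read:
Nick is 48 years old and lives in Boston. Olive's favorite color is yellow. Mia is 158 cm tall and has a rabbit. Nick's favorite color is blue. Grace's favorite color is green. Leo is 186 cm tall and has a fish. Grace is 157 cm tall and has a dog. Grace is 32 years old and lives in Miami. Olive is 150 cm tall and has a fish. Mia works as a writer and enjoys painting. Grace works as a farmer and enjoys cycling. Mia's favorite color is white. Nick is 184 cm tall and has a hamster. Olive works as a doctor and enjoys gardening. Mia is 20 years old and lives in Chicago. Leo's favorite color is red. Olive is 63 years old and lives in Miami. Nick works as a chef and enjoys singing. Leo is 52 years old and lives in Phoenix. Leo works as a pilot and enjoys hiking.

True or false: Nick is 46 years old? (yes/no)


Nick is actually 48. no

no


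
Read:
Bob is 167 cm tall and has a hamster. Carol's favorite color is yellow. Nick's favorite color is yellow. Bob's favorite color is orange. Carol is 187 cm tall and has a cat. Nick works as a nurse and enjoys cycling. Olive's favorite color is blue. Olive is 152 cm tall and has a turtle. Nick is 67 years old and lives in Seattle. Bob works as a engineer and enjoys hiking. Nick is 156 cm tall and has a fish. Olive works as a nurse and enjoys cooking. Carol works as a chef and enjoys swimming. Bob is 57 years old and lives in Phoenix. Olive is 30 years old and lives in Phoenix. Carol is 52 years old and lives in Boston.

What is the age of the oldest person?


Oldest: Nick at 67

67


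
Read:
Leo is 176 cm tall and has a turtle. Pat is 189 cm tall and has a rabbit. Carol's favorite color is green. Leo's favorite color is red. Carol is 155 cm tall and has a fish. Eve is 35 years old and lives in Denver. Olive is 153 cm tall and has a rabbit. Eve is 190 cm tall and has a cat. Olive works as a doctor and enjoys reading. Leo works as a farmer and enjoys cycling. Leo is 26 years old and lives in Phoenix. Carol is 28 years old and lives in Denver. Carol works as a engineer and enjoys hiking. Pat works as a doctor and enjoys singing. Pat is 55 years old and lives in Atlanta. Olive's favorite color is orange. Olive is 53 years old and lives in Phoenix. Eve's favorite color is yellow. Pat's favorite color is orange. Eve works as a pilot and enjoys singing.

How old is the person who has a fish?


Person with fish is Carol, age 28

28


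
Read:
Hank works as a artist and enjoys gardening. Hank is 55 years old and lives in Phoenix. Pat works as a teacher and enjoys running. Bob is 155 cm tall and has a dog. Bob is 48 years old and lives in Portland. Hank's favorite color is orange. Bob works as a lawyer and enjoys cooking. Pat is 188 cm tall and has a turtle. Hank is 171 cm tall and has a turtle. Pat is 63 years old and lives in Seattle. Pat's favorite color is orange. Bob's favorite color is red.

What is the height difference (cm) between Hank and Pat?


|171 - 188| = 17

17


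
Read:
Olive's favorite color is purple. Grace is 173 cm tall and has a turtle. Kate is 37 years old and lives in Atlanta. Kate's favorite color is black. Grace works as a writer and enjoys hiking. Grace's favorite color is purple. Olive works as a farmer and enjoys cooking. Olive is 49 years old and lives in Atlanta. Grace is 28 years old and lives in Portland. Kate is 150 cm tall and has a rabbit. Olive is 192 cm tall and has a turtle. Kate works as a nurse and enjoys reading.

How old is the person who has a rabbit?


Person with rabbit is Kate, age 37

37


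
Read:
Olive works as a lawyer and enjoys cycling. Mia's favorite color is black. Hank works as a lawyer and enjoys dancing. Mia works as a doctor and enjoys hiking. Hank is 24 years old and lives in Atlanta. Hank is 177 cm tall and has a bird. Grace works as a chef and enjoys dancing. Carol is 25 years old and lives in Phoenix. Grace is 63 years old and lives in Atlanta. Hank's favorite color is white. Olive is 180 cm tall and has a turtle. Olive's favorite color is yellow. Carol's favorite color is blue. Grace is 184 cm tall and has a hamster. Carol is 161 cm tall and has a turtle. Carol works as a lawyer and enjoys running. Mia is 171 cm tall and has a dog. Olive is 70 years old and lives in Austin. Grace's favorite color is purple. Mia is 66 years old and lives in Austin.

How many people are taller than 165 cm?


Taller than 165: 4

4


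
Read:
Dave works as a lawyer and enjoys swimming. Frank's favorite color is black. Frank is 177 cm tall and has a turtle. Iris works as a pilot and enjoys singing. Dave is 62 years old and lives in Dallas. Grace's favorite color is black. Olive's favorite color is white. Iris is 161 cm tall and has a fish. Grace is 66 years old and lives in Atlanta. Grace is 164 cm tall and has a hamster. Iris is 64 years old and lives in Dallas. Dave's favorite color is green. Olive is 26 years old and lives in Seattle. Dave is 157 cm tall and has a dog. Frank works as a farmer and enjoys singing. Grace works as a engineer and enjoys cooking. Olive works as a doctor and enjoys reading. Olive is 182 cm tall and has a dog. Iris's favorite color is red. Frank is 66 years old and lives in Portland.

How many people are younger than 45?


Filter: 1

1


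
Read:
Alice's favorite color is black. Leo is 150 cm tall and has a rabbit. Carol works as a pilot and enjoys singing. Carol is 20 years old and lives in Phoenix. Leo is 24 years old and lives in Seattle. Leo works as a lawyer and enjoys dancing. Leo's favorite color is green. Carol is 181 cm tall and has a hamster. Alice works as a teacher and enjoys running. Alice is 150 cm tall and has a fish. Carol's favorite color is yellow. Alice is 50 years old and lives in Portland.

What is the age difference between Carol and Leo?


|20 - 24| = 4

4


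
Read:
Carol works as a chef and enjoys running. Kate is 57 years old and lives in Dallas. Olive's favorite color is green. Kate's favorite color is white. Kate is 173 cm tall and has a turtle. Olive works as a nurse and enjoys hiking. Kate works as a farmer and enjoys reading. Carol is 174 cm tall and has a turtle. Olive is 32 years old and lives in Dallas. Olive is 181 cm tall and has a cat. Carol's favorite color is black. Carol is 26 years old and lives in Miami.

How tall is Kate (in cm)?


Kate is 173 cm tall

173


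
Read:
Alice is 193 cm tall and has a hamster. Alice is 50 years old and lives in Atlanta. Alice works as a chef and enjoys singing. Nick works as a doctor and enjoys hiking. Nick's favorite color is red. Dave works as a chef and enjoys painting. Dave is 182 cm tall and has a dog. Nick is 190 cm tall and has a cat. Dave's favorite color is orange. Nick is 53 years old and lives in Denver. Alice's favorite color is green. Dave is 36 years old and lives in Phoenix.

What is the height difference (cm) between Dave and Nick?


|182 - 190| = 8

8


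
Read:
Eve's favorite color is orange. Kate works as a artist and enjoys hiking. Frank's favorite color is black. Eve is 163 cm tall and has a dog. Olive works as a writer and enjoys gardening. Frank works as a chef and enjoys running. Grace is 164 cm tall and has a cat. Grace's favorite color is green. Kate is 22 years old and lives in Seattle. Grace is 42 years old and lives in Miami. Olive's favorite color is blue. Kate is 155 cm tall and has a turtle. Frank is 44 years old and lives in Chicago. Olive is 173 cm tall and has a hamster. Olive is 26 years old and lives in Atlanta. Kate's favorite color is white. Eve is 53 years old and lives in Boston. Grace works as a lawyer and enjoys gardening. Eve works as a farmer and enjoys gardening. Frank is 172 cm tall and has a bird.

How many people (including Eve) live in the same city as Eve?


Eve lives in Boston. Count = 1

1


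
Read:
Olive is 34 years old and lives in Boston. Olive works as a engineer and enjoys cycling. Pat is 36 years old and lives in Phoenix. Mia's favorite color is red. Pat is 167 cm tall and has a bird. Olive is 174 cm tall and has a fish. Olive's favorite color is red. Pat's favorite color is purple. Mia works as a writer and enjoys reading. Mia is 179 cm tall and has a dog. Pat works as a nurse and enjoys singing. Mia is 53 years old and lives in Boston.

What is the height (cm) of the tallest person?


Tallest: Mia at 179 cm

179


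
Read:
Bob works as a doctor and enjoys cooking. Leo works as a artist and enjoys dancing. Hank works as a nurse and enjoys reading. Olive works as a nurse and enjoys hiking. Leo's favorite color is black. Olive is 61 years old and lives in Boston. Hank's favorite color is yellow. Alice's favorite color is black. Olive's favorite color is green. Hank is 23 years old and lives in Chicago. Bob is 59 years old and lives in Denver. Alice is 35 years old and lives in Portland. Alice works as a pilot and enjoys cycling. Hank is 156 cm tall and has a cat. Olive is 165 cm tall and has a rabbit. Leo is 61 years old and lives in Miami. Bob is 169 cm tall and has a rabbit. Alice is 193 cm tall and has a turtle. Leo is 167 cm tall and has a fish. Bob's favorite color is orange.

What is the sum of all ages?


23+35+59+61+61 = 239

239


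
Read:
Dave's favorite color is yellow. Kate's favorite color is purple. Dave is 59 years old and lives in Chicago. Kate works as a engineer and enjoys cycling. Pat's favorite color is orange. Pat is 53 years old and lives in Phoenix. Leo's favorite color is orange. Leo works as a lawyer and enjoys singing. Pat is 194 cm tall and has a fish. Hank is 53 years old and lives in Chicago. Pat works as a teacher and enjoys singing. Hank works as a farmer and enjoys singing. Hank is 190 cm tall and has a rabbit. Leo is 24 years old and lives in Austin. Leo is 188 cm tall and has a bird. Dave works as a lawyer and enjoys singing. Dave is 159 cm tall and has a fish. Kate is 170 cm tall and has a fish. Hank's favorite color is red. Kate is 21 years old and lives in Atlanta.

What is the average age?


Sum=210, n=5, avg=42

42


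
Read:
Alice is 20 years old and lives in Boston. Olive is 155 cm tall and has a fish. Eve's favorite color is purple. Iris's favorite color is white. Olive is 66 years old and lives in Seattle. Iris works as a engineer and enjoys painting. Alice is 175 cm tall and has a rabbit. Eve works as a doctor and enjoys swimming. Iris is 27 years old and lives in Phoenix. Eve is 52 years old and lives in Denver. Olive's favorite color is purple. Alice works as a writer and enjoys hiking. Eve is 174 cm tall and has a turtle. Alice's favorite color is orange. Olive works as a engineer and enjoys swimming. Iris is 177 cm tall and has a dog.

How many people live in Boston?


Count in Boston: 1

1


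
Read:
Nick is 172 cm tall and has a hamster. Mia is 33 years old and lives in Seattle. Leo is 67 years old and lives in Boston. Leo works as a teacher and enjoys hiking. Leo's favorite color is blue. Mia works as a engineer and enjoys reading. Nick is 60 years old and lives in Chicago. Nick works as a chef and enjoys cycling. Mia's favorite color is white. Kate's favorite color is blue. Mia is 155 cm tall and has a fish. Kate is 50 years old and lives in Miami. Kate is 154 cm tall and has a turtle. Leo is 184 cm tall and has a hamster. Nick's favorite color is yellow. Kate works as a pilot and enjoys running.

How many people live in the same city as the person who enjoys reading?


Person with hobby reading is Mia, city Seattle. Count = 1

1


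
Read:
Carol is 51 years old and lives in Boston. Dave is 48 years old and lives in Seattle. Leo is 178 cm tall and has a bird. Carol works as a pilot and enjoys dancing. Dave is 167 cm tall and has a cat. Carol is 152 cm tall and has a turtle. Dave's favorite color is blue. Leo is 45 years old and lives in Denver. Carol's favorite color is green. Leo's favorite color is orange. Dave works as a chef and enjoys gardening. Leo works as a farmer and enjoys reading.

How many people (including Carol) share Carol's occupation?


Carol is a pilot. Count = 1

1


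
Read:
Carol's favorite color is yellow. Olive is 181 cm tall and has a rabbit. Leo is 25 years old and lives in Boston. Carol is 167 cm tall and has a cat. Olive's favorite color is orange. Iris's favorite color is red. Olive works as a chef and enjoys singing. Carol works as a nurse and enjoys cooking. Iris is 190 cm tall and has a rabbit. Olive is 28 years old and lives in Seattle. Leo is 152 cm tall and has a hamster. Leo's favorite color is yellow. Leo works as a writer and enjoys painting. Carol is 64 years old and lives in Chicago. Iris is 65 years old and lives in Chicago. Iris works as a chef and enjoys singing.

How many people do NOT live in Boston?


Not in Boston: 3

3


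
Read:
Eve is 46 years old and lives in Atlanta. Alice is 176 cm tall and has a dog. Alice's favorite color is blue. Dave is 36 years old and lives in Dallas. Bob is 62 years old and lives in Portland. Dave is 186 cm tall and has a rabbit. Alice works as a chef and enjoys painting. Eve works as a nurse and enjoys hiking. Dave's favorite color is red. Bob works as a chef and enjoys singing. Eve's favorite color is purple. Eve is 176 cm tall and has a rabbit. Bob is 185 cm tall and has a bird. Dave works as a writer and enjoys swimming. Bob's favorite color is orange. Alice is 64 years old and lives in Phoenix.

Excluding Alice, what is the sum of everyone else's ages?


Sum (excluding Alice): 144

144


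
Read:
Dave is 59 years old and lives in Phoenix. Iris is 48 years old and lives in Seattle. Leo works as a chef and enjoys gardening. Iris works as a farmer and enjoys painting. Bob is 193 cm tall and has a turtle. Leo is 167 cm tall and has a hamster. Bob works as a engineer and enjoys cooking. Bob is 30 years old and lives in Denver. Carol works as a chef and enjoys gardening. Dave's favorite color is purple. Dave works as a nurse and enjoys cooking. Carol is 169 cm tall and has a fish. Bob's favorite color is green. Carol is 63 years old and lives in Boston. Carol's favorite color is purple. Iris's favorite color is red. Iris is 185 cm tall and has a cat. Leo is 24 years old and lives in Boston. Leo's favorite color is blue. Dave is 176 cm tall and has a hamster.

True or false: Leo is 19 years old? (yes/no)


Leo is actually 24. no

no


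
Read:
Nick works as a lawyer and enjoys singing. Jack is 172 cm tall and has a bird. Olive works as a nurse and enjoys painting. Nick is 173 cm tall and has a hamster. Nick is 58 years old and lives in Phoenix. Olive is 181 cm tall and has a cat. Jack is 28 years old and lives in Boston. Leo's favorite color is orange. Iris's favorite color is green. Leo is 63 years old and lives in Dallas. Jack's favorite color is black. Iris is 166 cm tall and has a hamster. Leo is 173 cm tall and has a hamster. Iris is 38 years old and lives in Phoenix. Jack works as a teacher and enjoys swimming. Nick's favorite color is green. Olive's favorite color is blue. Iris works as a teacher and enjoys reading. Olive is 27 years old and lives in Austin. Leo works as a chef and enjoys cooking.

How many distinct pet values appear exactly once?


Unique pet values: 2

2


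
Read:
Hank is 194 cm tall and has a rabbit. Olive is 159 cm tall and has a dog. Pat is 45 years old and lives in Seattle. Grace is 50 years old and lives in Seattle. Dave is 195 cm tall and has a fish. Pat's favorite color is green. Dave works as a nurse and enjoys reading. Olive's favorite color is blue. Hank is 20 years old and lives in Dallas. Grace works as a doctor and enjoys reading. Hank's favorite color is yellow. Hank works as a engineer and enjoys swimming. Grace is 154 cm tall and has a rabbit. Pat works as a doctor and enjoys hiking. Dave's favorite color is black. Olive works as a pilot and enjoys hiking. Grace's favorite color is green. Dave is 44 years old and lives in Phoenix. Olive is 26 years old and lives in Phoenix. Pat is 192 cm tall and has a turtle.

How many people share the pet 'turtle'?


Count: 1

1


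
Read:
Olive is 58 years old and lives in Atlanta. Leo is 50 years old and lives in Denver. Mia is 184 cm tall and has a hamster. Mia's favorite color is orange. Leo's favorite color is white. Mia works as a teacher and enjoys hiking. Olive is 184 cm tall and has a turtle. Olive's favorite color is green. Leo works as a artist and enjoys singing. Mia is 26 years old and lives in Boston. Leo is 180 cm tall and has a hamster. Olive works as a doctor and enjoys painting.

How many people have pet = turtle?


Count: 1

1


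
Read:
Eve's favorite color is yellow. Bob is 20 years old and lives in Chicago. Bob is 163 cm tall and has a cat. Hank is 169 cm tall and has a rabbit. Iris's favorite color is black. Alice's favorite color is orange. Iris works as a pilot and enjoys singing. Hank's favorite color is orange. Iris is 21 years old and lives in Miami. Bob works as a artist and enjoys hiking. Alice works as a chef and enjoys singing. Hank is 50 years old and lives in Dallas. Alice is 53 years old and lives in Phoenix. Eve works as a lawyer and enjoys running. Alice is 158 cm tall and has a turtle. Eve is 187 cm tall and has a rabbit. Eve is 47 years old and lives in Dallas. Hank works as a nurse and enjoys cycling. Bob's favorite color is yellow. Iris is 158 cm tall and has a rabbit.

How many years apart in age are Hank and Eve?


50 vs 47, diff = 3

3


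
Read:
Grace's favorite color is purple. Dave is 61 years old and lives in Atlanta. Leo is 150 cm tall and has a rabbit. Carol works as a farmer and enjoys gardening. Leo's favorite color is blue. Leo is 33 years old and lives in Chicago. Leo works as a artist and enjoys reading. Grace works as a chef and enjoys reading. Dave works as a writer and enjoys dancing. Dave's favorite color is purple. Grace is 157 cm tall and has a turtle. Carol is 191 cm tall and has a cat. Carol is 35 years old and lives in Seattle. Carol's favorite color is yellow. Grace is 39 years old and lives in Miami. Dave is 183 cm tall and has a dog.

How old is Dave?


Dave is 61 years old

61


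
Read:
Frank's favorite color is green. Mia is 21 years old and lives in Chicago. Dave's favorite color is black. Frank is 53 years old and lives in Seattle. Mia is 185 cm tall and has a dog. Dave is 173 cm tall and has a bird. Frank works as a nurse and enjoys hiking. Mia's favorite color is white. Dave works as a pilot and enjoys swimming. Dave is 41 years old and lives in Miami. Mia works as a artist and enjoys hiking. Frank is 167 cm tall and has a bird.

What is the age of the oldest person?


Oldest: Frank at 53

53


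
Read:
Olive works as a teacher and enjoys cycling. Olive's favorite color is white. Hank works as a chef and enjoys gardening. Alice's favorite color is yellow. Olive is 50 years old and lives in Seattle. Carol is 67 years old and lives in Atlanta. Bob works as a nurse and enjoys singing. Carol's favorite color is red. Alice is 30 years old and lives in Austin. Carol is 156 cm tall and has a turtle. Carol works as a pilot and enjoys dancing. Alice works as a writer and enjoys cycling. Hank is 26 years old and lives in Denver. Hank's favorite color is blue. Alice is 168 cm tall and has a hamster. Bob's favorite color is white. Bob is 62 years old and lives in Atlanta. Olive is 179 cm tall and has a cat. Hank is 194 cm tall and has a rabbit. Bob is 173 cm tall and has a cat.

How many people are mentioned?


People: Olive, Carol, Alice, Hank, Bob. Count = 5

5


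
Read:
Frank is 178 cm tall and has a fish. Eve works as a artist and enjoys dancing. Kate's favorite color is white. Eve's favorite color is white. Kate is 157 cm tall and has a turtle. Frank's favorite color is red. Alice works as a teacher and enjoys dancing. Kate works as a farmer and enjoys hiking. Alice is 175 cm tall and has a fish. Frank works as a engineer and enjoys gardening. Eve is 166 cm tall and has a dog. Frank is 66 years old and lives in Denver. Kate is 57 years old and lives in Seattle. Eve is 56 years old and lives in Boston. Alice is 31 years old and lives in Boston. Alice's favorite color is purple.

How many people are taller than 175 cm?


Taller than 175: 1

1


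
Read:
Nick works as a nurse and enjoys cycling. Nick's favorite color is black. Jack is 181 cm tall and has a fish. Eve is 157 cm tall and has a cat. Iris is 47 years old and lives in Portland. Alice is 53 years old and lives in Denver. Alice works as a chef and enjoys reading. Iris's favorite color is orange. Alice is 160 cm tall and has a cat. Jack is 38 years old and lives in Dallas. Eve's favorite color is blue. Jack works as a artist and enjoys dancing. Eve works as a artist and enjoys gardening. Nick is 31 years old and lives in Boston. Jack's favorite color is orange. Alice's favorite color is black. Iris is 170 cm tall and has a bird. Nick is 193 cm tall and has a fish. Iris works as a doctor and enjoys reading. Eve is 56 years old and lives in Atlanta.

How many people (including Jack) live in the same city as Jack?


Jack lives in Dallas. Count = 1

1


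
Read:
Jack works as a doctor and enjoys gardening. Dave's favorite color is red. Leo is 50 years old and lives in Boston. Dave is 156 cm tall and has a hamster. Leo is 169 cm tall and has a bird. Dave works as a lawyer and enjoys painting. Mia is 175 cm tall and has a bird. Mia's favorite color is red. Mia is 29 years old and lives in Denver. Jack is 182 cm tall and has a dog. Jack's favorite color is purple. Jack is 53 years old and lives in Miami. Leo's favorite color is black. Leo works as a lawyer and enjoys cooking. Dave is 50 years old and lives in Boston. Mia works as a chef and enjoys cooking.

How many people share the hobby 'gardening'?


Count: 1

1


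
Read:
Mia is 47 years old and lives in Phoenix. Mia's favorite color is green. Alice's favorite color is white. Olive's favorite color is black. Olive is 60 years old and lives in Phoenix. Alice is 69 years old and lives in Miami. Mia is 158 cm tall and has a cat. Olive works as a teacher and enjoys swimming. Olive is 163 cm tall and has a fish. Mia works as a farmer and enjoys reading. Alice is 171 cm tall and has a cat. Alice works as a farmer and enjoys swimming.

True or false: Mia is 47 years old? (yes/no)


Mia is actually 47. yes

yes


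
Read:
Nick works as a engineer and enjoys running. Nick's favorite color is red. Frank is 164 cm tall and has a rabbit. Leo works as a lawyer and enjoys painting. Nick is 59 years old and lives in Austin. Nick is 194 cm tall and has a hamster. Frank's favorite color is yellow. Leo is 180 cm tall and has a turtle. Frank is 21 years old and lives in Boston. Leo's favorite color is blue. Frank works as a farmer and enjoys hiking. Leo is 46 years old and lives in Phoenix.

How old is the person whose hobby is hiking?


Person with hobby=hiking is Frank, age 21

21


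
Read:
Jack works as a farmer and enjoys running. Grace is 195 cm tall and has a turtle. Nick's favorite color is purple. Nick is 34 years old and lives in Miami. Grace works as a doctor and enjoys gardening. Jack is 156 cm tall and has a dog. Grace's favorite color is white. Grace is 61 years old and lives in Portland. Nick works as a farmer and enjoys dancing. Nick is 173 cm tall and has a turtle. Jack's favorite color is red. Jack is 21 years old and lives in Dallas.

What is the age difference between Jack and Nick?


|21 - 34| = 13

13


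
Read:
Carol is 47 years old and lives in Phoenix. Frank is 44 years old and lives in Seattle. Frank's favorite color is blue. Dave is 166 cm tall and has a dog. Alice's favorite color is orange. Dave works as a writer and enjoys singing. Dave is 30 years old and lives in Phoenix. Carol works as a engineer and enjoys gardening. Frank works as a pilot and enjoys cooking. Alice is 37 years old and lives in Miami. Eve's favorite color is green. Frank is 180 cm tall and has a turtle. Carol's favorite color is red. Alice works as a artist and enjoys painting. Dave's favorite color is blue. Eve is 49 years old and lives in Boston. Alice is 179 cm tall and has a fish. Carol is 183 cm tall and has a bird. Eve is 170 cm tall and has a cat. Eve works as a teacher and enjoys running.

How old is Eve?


Eve is 49 years old

49


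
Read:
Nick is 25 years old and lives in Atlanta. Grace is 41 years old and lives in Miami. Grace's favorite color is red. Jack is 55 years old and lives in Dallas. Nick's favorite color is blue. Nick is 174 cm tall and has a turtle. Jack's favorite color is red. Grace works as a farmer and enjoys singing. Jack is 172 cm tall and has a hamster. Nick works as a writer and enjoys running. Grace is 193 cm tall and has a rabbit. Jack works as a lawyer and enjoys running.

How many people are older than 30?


Filter: 2

2


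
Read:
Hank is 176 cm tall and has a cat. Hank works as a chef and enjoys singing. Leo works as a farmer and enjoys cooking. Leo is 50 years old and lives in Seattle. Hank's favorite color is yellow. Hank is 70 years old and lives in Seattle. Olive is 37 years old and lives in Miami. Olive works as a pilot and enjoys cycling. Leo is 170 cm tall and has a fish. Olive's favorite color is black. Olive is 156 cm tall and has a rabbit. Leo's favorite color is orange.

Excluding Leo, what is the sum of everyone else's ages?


Sum (excluding Leo): 107

107


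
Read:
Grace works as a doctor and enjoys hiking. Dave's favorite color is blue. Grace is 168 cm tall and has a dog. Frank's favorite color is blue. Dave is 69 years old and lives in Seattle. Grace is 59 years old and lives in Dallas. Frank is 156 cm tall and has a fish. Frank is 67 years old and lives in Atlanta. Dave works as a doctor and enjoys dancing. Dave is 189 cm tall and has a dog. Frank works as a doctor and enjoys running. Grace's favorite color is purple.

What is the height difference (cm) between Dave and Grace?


|189 - 168| = 21

21


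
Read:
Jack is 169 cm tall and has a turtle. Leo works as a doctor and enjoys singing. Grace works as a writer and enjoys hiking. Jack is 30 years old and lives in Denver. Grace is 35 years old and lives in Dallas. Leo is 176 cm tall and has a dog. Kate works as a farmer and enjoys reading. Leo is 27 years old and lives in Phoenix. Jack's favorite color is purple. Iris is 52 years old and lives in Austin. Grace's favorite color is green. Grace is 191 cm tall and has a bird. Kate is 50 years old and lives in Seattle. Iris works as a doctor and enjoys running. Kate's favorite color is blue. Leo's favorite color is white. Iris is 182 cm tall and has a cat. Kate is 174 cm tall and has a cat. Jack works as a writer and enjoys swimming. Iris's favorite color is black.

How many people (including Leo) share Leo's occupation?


Leo is a doctor. Count = 2

2


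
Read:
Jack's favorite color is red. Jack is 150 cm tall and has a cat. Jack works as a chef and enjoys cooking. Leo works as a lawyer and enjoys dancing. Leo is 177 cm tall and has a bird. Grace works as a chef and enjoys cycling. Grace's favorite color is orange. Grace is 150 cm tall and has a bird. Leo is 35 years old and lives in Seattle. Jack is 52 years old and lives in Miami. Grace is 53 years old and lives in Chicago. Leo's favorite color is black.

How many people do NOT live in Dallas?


Not in Dallas: 3

3


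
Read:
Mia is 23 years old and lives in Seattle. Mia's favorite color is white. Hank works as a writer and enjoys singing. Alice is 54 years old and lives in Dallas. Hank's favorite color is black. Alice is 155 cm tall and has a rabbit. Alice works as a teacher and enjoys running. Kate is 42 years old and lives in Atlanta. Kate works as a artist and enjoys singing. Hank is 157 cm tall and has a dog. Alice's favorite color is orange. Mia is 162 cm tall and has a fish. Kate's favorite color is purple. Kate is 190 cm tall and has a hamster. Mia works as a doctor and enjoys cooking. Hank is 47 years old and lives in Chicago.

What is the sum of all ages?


47+54+23+42 = 166

166


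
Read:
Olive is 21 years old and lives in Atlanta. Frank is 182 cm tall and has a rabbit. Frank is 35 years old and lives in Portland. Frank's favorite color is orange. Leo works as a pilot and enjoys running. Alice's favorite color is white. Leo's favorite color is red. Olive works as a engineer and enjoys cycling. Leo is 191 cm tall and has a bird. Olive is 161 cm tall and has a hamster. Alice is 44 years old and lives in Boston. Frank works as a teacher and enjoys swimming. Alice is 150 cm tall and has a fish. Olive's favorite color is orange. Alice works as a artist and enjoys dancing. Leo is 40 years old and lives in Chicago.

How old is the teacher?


The teacher is Frank, age 35

35


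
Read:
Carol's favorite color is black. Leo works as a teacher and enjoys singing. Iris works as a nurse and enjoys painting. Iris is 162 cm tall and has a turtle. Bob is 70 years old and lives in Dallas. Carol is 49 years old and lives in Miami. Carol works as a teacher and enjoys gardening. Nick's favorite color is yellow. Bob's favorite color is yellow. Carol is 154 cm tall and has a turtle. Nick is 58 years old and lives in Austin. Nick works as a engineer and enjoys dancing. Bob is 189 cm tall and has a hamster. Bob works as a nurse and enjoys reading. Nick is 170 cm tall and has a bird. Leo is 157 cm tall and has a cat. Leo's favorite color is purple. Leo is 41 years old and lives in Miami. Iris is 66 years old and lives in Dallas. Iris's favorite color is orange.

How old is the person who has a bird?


Person with bird is Nick, age 58

58


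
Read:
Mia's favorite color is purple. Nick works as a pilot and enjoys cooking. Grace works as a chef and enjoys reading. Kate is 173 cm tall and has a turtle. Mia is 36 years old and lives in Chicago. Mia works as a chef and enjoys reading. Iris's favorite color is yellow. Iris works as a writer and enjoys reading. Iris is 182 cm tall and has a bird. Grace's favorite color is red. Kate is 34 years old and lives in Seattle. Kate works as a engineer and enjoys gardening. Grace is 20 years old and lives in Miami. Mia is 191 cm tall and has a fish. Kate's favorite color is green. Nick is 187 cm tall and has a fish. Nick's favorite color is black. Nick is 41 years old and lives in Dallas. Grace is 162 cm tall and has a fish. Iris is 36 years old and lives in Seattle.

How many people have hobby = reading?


Count: 3

3


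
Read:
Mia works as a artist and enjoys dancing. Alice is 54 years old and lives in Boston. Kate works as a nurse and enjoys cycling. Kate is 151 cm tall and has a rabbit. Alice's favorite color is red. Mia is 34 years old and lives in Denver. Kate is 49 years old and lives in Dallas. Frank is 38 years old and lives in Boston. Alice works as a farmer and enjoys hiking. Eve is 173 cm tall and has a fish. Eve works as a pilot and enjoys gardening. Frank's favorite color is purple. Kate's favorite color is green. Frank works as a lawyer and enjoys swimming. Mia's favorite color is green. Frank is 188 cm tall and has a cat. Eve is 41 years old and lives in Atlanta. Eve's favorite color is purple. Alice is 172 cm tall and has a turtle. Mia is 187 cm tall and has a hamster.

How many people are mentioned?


People: Eve, Alice, Kate, Mia, Frank. Count = 5

5


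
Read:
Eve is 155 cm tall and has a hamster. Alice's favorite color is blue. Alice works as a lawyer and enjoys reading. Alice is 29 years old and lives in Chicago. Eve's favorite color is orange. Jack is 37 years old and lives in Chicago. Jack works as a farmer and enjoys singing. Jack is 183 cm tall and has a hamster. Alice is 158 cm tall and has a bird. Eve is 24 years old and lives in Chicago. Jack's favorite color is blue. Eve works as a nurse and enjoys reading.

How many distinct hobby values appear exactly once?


Unique hobby values: 1

1


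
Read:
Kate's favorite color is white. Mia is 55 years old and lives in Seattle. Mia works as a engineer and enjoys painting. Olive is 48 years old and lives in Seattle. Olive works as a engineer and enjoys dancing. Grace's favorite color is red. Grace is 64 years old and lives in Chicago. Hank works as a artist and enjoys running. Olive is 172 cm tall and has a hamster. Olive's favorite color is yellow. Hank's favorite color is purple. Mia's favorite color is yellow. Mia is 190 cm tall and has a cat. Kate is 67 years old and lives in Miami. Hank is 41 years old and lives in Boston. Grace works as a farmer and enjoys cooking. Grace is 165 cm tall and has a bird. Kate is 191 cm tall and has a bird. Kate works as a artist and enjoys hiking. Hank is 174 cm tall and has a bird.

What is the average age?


Sum=275, n=5, avg=55

55


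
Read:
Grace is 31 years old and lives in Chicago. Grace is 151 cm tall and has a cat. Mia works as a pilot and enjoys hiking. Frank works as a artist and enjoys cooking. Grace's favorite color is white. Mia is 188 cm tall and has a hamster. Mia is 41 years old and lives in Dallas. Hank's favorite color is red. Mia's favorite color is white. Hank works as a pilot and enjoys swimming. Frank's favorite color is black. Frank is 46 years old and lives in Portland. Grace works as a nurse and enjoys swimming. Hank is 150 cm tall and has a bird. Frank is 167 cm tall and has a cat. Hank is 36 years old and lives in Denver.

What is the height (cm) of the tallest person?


Tallest: Mia at 188 cm

188


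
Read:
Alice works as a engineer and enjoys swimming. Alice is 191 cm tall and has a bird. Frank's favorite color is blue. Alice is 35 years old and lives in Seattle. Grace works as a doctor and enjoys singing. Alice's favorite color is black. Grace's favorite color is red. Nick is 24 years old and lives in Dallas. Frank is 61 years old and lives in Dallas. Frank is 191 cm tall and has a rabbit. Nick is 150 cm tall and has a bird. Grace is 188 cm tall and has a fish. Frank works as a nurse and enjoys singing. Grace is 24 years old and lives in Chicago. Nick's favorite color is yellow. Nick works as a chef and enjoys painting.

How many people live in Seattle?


Count in Seattle: 1

1


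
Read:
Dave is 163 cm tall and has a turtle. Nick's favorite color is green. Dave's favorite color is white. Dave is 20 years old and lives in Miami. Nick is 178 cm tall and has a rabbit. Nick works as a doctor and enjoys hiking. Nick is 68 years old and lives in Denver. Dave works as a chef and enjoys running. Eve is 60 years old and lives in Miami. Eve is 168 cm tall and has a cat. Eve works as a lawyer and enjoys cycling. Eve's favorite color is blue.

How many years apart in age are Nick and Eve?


68 vs 60, diff = 8

8


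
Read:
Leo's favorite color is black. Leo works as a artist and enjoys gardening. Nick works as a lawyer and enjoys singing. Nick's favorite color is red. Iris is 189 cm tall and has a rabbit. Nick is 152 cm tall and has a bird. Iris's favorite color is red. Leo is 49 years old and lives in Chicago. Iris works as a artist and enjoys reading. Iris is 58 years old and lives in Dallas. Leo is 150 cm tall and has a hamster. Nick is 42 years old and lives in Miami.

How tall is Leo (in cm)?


Leo is 150 cm tall

150


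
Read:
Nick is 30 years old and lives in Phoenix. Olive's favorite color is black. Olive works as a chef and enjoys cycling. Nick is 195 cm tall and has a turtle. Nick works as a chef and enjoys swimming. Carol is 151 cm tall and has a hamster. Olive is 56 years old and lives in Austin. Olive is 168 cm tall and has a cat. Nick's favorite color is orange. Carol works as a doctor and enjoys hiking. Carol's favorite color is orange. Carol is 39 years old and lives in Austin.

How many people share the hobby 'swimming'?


Count: 1

1


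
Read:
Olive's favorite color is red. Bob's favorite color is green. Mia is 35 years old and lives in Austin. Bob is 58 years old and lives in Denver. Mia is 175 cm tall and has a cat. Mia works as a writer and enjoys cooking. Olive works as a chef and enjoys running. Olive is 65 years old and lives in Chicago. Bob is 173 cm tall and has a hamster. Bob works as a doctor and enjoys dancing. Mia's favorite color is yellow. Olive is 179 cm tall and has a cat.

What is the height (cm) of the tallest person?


Tallest: Olive at 179 cm

179


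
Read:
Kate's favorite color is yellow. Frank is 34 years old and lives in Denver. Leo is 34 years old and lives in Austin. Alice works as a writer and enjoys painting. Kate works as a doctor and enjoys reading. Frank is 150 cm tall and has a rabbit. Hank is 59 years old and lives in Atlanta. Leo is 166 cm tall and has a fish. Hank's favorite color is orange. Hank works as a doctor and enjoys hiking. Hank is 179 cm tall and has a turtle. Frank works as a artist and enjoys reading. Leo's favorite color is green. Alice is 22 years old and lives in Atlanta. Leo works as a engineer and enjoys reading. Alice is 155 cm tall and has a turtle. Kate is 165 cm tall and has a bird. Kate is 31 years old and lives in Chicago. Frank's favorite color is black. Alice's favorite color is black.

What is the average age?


Sum=180, n=5, avg=36

36


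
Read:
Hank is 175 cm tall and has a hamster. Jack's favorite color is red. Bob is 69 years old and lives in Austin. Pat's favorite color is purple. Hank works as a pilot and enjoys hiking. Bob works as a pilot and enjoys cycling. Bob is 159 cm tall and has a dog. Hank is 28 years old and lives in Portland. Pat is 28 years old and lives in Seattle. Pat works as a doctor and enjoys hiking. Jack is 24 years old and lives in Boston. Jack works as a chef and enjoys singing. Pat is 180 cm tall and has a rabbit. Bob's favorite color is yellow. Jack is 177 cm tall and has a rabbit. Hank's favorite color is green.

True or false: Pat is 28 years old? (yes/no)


Pat is actually 28. yes

yes


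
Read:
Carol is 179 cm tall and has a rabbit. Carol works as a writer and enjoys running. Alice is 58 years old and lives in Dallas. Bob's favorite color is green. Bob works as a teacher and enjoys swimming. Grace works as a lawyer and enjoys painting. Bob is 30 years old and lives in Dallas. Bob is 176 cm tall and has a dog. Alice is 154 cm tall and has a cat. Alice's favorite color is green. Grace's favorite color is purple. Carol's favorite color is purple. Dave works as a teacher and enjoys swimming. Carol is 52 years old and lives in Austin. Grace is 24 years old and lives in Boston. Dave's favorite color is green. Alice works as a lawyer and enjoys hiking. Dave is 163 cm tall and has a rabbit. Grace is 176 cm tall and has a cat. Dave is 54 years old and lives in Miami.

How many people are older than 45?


Filter: 3

3


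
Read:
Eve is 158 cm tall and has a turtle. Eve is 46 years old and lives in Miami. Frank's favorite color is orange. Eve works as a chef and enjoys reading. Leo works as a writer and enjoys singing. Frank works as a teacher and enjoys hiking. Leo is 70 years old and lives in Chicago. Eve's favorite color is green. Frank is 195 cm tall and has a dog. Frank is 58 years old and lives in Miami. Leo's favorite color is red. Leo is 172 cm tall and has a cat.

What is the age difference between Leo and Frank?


|70 - 58| = 12

12


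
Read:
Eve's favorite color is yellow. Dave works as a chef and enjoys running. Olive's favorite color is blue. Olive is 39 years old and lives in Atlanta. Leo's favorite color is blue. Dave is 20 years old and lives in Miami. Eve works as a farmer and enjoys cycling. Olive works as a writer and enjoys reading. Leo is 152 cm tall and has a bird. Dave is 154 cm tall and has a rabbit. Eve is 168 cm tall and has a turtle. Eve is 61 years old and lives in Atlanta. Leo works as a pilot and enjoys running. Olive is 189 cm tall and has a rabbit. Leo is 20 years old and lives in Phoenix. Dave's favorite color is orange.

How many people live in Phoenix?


Count in Phoenix: 1

1
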